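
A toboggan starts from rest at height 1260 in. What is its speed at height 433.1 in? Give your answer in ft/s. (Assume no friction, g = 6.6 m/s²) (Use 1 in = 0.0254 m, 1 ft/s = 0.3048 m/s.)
Convert to SI: h₁−h₂ = 21.0033 m
mgh₁ = mgh₂ + ½mv² ⇒ v = √(2g(h₁−h₂)) = √(2·6.6·21.0033) = 16.6506 m/s = 54.63 ft/s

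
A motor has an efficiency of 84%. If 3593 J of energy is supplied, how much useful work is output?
W_out = η·W_in = 0.84·3593 = 3018.12 J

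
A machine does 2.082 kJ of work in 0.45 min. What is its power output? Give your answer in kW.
Convert to SI: W = 2082.0 J, t = 27.0 s
P = W/t = 2082.0/27.0 = 77.1111 W = 0.07711 kW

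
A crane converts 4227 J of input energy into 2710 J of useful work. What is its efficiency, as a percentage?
η = W_out/W_in = 2710/4227 = 64.11%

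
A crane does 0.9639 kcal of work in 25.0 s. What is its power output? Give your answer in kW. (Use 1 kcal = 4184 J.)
Convert to SI: W = 4032.96 J, t = 25.0 s
P = W/t = 4032.96/25.0 = 161.318 W = 0.1613 kW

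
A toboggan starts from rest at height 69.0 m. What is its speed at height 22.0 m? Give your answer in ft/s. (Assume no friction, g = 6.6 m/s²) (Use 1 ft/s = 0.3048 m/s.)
mgh₁ = mgh₂ + ½mv² ⇒ v = √(2g(h₁−h₂)) = √(2·6.6·47.0) = 24.9078 m/s = 81.72 ft/s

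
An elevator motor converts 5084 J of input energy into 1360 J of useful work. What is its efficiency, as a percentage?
η = W_out/W_in = 1360/5084 = 26.75%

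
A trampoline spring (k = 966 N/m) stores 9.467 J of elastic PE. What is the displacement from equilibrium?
x = √(2·PE/k) = √(2·9.467/966) = 0.14 m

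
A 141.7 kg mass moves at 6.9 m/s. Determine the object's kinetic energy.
KE = ½mv² = ½(141.7)(6.9)² = 3373 J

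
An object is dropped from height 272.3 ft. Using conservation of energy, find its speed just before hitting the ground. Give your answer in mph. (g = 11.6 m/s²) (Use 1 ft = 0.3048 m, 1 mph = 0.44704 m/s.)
Convert to SI: h = 82.997 m
mgh = ½mv² ⇒ v = √(2gh) = √(2·11.6·82.997) = 43.8809 m/s = 98.16 mph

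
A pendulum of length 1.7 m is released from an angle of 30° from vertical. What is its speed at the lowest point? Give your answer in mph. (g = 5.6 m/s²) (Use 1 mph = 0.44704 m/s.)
h = L(1 − cosθ) = 1.7(1 − cos30°) = 0.227757 m
v = √(2gh) = √(2·5.6·0.227757) = 1.59715 m/s = 3.573 mph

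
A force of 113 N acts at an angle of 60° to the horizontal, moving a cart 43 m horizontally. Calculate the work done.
W = F·d·cosθ = (113)(43)cos(60°) = 2430 J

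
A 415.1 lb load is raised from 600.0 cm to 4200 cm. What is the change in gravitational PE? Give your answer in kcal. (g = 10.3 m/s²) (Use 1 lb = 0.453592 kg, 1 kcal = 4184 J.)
Convert to SI: m = 188.286 kg, Δh = 36.0 m
ΔPE = mgΔh = (188.286)(10.3)(36.0) = 69816.5 J = 16.69 kcal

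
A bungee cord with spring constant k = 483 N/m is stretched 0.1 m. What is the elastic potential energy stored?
PE = ½kx² = ½(483)(0.1)² = 2.415 J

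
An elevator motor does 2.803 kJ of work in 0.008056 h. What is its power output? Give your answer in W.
Convert to SI: W = 2803.0 J, t = 29.0016 s
P = W/t = 2803.0/29.0016 = 96.65 W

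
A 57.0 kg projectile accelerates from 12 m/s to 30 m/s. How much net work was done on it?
W = ΔKE = ½m(v₂² − v₁²) = ½(57.0)(30² − 12²) = 21546.0 J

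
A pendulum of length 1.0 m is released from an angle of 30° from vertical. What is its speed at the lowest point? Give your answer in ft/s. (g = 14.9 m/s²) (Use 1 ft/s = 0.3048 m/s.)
h = L(1 − cosθ) = 1.0(1 − cos30°) = 0.133975 m
v = √(2gh) = √(2·14.9·0.133975) = 1.99811 m/s = 6.555 ft/s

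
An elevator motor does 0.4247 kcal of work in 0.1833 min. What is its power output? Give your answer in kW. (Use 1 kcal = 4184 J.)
Convert to SI: W = 1776.94 J, t = 10.998 s
P = W/t = 1776.94/10.998 = 161.57 W = 0.1616 kW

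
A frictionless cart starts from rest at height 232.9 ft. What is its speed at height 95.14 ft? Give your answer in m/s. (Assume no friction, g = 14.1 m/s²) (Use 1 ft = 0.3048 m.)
Convert to SI: h₁−h₂ = 41.9892 m
mgh₁ = mgh₂ + ½mv² ⇒ v = √(2g(h₁−h₂)) = √(2·14.1·41.9892) = 34.41 m/s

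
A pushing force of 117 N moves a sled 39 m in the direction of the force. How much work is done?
W = F·d = (117)(39) = 4563 J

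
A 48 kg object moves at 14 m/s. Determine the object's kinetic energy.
KE = ½mv² = ½(48)(14)² = 4704.0 J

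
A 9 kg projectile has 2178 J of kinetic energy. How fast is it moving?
v = √(2·KE/m) = √(2·2178/9) = 22.0 m/s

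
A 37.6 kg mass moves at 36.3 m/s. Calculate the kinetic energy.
KE = ½mv² = ½(37.6)(36.3)² = 24770 J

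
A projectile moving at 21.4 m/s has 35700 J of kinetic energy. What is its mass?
m = 2·KE/v² = 2·35700/(21.4)² = 155.9 kg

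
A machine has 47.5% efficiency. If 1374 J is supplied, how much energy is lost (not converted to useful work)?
W_lost = W_in(1 − η) = 1374·(1 − 0.475) = 721.4 J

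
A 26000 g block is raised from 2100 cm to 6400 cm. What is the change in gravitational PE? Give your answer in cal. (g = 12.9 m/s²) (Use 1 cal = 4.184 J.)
Convert to SI: m = 26.0 kg, Δh = 43.0 m
ΔPE = mgΔh = (26.0)(12.9)(43.0) = 14422.2 J = 3447 cal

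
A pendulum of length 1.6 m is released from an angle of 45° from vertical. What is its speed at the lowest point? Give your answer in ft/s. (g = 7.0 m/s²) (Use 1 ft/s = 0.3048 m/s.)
h = L(1 − cosθ) = 1.6(1 − cos45°) = 0.468629 m
v = √(2gh) = √(2·7.0·0.468629) = 2.56141 m/s = 8.404 ft/s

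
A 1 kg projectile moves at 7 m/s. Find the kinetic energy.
KE = ½mv² = ½(1)(7)² = 24.5 J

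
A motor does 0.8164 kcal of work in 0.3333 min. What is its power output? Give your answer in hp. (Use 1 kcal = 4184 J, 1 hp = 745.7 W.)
Convert to SI: W = 3415.82 J, t = 19.998 s
P = W/t = 3415.82/19.998 = 170.808 W = 0.2291 hp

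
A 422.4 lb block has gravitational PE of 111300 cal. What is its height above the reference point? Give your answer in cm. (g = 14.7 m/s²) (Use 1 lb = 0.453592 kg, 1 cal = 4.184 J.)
Convert to SI: m = 191.597 kg, PE = 465679 J
h = PE/(mg) = 465679/(191.597·14.7) = 165.341 m = 16530 cm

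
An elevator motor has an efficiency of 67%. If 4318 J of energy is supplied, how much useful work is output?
W_out = η·W_in = 0.67·4318 = 2893.06 J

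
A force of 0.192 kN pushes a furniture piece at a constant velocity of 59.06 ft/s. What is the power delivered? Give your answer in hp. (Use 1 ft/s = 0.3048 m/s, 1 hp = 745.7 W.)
Convert to SI: F = 192.0 N, v = 18.0015 m/s
P = Fv = (192.0)(18.0015) = 3456.29 W = 4.635 hp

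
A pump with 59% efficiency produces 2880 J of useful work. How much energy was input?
W_in = W_out/η = 2880/0.59 = 4881 J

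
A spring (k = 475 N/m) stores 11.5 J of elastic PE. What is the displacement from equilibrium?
x = √(2·PE/k) = √(2·11.5/475) = 0.22 m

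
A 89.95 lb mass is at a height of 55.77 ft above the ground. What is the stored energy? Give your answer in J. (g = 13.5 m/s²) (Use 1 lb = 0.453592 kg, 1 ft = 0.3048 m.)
Convert to SI: m = 40.8006 kg, h = 16.9987 m
PE = mgh = (40.8006)(13.5)(16.9987) = 9363 J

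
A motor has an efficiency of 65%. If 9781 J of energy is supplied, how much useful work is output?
W_out = η·W_in = 0.65·9781 = 6357.65 J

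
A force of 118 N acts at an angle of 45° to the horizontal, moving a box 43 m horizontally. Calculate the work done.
W = F·d·cosθ = (118)(43)cos(45°) = 3588 J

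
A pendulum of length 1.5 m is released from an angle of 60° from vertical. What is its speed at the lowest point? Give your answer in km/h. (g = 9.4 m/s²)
h = L(1 − cosθ) = 1.5(1 − cos60°) = 0.75 m
v = √(2gh) = √(2·9.4·0.75) = 3.755 m/s = 13.52 km/h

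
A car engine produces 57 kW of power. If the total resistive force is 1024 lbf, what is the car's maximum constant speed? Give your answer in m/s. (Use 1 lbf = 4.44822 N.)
Convert to SI: F = 4554.98 N
P = Fv ⇒ v = P/F = 57000 W/4554.98 N = 12.51 m/s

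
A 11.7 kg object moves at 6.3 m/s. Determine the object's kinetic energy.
KE = ½mv² = ½(11.7)(6.3)² = 232.2 J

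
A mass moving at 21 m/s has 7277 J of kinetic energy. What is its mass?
m = 2·KE/v² = 2·7277/(21)² = 33.0 kg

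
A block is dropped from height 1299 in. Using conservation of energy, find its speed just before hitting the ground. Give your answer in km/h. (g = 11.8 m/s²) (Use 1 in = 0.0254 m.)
Convert to SI: h = 32.9946 m
mgh = ½mv² ⇒ v = √(2gh) = √(2·11.8·32.9946) = 27.9047 m/s = 100.5 km/h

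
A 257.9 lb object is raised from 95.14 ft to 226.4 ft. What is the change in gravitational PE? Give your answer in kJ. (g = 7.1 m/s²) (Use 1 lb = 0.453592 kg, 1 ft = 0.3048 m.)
Convert to SI: m = 116.981 kg, Δh = 40.008 m
ΔPE = mgΔh = (116.981)(7.1)(40.008) = 33229.4 J = 33.23 kJ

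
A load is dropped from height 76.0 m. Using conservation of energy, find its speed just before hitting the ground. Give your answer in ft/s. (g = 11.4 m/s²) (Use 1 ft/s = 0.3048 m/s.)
mgh = ½mv² ⇒ v = √(2gh) = √(2·11.4·76.0) = 41.6269 m/s = 136.6 ft/s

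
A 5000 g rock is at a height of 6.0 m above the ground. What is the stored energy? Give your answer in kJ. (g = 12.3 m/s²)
Convert to SI: m = 5.0 kg, h = 6.0 m
PE = mgh = (5.0)(12.3)(6.0) = 369.0 J = 0.369 kJ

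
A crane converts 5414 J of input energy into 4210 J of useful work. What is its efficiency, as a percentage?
η = W_out/W_in = 4210/5414 = 77.76%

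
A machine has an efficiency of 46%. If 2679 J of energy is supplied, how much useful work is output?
W_out = η·W_in = 0.46·2679 = 1232.34 J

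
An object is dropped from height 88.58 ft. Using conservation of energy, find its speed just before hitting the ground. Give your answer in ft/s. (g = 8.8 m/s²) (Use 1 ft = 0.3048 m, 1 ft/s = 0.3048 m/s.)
Convert to SI: h = 26.9992 m
mgh = ½mv² ⇒ v = √(2gh) = √(2·8.8·26.9992) = 21.7988 m/s = 71.52 ft/s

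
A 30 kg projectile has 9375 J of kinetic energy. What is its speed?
v = √(2·KE/m) = √(2·9375/30) = 25.0 m/s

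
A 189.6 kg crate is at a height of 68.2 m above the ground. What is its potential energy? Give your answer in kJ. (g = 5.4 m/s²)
PE = mgh = (189.6)(5.4)(68.2) = 69825.9 J = 69.83 kJ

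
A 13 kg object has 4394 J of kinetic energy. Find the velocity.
v = √(2·KE/m) = √(2·4394/13) = 26.0 m/s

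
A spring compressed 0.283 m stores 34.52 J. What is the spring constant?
k = 2·PE/x² = 2·34.52/(0.283)² = 862.0 N/m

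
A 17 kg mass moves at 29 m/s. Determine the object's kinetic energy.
KE = ½mv² = ½(17)(29)² = 7148.5 J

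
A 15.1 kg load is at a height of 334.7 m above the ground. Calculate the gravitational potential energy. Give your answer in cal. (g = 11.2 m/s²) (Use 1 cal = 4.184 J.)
PE = mgh = (15.1)(11.2)(334.7) = 56604.5 J = 13530 cal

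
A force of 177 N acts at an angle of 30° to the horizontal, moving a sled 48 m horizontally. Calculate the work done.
W = F·d·cosθ = (177)(48)cos(30°) = 7358 J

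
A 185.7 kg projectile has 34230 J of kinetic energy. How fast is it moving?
v = √(2·KE/m) = √(2·34230/185.7) = 19.2 m/s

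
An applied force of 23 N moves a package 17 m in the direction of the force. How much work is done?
W = F·d = (23)(17) = 391.0 J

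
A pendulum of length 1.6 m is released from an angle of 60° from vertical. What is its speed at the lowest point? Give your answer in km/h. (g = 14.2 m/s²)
h = L(1 − cosθ) = 1.6(1 − cos60°) = 0.8 m
v = √(2gh) = √(2·14.2·0.8) = 4.76655 m/s = 17.16 km/h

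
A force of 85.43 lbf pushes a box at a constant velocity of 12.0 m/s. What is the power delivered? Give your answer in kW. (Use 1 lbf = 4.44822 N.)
Convert to SI: F = 380.011 N, v = 12.0 m/s
P = Fv = (380.011)(12.0) = 4560.14 W = 4.56 kW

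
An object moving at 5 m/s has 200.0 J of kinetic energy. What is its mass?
m = 2·KE/v² = 2·200.0/(5)² = 16.0 kg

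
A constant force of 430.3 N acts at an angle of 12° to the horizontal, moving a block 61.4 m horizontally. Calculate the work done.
W = F·d·cosθ = (430.3)(61.4)cos(12°) = 25840 J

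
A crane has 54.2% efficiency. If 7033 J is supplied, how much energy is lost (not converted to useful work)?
W_lost = W_in(1 − η) = 7033·(1 − 0.542) = 3221 J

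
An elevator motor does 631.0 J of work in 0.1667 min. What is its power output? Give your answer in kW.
Convert to SI: W = 631.0 J, t = 10.002 s
P = W/t = 631.0/10.002 = 63.0874 W = 0.06309 kW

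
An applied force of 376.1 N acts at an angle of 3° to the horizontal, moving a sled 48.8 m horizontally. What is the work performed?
W = F·d·cosθ = (376.1)(48.8)cos(3°) = 18330 J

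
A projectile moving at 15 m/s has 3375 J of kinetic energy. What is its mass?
m = 2·KE/v² = 2·3375/(15)² = 30.0 kg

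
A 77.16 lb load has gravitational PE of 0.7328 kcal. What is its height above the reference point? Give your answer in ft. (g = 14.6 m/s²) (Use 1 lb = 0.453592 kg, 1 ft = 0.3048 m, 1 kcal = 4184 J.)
Convert to SI: m = 34.9992 kg, PE = 3066.04 J
h = PE/(mg) = 3066.04/(34.9992·14.6) = 6.00021 m = 19.69 ft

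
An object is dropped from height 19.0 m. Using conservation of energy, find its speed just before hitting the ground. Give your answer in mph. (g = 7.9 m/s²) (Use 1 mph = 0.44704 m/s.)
mgh = ½mv² ⇒ v = √(2gh) = √(2·7.9·19.0) = 17.3263 m/s = 38.76 mph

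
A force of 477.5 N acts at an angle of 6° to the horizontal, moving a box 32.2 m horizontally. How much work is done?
W = F·d·cosθ = (477.5)(32.2)cos(6°) = 15290 J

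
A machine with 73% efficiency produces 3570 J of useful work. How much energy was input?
W_in = W_out/η = 3570/0.73 = 4890 J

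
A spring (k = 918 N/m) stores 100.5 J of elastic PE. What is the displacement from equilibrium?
x = √(2·PE/k) = √(2·100.5/918) = 0.4679 m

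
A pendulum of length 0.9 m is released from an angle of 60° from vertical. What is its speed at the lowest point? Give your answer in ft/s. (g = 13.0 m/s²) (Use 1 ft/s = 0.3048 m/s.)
h = L(1 − cosθ) = 0.9(1 − cos60°) = 0.45 m
v = √(2gh) = √(2·13.0·0.45) = 3.42053 m/s = 11.22 ft/s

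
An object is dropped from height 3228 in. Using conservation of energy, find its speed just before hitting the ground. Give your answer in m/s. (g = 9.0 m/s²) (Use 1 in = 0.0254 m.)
Convert to SI: h = 81.9912 m
mgh = ½mv² ⇒ v = √(2gh) = √(2·9.0·81.9912) = 38.42 m/s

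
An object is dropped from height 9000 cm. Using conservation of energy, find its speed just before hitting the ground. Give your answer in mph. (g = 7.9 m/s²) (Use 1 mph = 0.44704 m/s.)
Convert to SI: h = 90.0 m
mgh = ½mv² ⇒ v = √(2gh) = √(2·7.9·90.0) = 37.7094 m/s = 84.35 mph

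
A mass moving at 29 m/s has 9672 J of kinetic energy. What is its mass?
m = 2·KE/v² = 2·9672/(29)² = 23.0 kg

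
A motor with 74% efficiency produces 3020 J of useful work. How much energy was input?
W_in = W_out/η = 3020/0.74 = 4081 J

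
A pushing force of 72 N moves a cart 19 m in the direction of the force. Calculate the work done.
W = F·d = (72)(19) = 1368 J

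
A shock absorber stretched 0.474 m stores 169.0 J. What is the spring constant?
k = 2·PE/x² = 2·169.0/(0.474)² = 1504 N/m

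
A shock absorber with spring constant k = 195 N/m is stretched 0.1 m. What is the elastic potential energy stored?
PE = ½kx² = ½(195)(0.1)² = 0.975 J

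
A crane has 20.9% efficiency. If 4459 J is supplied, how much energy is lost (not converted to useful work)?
W_lost = W_in(1 − η) = 4459·(1 − 0.209) = 3527 J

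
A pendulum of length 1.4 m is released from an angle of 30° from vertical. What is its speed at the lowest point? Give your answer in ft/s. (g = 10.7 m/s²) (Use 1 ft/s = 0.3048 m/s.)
h = L(1 − cosθ) = 1.4(1 − cos30°) = 0.187564 m
v = √(2gh) = √(2·10.7·0.187564) = 2.00347 m/s = 6.573 ft/s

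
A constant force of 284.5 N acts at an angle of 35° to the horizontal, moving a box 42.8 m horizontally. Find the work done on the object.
W = F·d·cosθ = (284.5)(42.8)cos(35°) = 9974 J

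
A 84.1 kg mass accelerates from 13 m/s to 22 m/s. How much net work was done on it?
W = ΔKE = ½m(v₂² − v₁²) = ½(84.1)(22² − 13²) = 13245.75 J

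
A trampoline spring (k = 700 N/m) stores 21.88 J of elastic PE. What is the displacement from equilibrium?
x = √(2·PE/k) = √(2·21.88/700) = 0.25 m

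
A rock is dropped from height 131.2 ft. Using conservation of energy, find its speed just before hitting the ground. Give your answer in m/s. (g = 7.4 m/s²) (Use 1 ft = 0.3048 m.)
Convert to SI: h = 39.9898 m
mgh = ½mv² ⇒ v = √(2gh) = √(2·7.4·39.9898) = 24.33 m/s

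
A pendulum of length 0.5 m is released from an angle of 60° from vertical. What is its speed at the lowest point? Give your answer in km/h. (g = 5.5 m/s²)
h = L(1 − cosθ) = 0.5(1 − cos60°) = 0.25 m
v = √(2gh) = √(2·5.5·0.25) = 1.65831 m/s = 5.97 km/h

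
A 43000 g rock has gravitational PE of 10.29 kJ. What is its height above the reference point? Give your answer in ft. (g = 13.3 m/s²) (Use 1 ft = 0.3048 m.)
Convert to SI: m = 43.0 kg, PE = 10290.0 J
h = PE/(mg) = 10290.0/(43.0·13.3) = 17.9927 m = 59.03 ft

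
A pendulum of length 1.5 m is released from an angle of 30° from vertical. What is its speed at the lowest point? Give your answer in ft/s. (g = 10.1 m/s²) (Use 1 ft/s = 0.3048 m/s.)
h = L(1 − cosθ) = 1.5(1 − cos30°) = 0.200962 m
v = √(2gh) = √(2·10.1·0.200962) = 2.0148 m/s = 6.61 ft/s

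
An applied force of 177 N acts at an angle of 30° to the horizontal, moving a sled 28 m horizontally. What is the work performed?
W = F·d·cosθ = (177)(28)cos(30°) = 4292 J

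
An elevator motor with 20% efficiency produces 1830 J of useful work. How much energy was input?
W_in = W_out/η = 1830/0.2 = 9150 J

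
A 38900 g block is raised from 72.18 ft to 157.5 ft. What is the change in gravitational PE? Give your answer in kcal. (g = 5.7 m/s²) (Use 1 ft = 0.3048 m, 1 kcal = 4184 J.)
Convert to SI: m = 38.9 kg, Δh = 26.0055 m
ΔPE = mgΔh = (38.9)(5.7)(26.0055) = 5766.21 J = 1.378 kcal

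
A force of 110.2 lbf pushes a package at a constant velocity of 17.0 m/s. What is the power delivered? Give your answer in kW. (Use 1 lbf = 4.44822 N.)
Convert to SI: F = 490.194 N, v = 17.0 m/s
P = Fv = (490.194)(17.0) = 8333.3 W = 8.333 kW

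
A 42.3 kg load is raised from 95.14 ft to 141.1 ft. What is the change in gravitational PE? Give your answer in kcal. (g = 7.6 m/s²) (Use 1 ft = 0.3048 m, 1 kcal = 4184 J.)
Convert to SI: m = 42.3 kg, Δh = 14.0086 m
ΔPE = mgΔh = (42.3)(7.6)(14.0086) = 4503.49 J = 1.076 kcal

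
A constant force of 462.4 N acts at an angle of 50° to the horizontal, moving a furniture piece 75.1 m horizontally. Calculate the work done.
W = F·d·cosθ = (462.4)(75.1)cos(50°) = 22320 J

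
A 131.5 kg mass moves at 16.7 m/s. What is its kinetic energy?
KE = ½mv² = ½(131.5)(16.7)² = 18340 J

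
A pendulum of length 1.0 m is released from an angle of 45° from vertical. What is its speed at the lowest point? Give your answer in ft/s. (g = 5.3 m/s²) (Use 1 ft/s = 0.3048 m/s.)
h = L(1 − cosθ) = 1.0(1 − cos45°) = 0.292893 m
v = √(2gh) = √(2·5.3·0.292893) = 1.76201 m/s = 5.781 ft/s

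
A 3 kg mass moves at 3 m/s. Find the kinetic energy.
KE = ½mv² = ½(3)(3)² = 13.5 J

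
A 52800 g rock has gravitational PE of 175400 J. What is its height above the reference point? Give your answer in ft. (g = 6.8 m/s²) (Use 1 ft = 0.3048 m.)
Convert to SI: m = 52.8 kg, PE = 175400 J
h = PE/(mg) = 175400/(52.8·6.8) = 488.525 m = 1603 ft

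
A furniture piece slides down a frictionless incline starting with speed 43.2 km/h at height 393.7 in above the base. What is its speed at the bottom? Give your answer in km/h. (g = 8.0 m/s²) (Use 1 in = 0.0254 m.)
Convert to SI: v₀ = 12.0 m/s, h = 9.99998 m
½mv₀² + mgh = ½mv² ⇒ v = √(v₀² + 2gh) = √(12.0² + 2·8.0·9.99998) = 17.4356 m/s = 62.77 km/h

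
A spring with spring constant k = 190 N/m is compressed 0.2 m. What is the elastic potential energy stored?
PE = ½kx² = ½(190)(0.2)² = 3.8 J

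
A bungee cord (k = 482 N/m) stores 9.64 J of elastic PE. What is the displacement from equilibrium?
x = √(2·PE/k) = √(2·9.64/482) = 0.2 m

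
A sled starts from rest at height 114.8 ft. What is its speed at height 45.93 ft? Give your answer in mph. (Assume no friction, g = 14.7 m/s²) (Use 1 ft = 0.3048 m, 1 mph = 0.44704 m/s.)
Convert to SI: h₁−h₂ = 20.9916 m
mgh₁ = mgh₂ + ½mv² ⇒ v = √(2g(h₁−h₂)) = √(2·14.7·20.9916) = 24.8426 m/s = 55.57 mph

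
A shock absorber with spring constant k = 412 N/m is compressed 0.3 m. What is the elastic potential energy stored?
PE = ½kx² = ½(412)(0.3)² = 18.54 J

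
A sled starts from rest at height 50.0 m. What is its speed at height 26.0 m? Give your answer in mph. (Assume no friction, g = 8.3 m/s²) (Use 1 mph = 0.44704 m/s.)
mgh₁ = mgh₂ + ½mv² ⇒ v = √(2g(h₁−h₂)) = √(2·8.3·24.0) = 19.96 m/s = 44.65 mph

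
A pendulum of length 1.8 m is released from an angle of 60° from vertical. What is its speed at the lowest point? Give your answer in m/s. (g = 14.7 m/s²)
h = L(1 − cosθ) = 1.8(1 − cos60°) = 0.9 m
v = √(2gh) = √(2·14.7·0.9) = 5.144 m/s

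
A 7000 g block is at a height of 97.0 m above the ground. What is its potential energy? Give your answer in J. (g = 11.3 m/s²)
Convert to SI: m = 7.0 kg, h = 97.0 m
PE = mgh = (7.0)(11.3)(97.0) = 7673 J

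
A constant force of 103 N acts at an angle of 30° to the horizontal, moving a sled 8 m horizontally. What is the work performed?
W = F·d·cosθ = (103)(8)cos(30°) = 713.6 J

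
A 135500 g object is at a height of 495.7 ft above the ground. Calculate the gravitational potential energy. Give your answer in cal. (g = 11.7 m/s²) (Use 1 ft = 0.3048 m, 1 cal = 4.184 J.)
Convert to SI: m = 135.5 kg, h = 151.089 m
PE = mgh = (135.5)(11.7)(151.089) = 239530 J = 57250 cal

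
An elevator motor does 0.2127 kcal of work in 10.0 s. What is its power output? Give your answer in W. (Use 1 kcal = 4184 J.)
Convert to SI: W = 889.937 J, t = 10.0 s
P = W/t = 889.937/10.0 = 88.99 W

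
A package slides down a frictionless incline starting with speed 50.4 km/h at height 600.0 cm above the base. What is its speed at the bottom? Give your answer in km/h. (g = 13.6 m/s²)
Convert to SI: v₀ = 14.0 m/s, h = 6.0 m
½mv₀² + mgh = ½mv² ⇒ v = √(v₀² + 2gh) = √(14.0² + 2·13.6·6.0) = 18.9526 m/s = 68.23 km/h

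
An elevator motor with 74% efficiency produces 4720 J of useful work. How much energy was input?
W_in = W_out/η = 4720/0.74 = 6378 J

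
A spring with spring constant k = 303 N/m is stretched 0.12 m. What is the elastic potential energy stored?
PE = ½kx² = ½(303)(0.12)² = 2.182 J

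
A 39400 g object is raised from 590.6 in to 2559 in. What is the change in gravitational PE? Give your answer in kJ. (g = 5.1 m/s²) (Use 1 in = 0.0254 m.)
Convert to SI: m = 39.4 kg, Δh = 49.9974 m
ΔPE = mgΔh = (39.4)(5.1)(49.9974) = 10046.5 J = 10.05 kJ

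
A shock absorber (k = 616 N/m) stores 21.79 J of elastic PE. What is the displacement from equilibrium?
x = √(2·PE/k) = √(2·21.79/616) = 0.266 m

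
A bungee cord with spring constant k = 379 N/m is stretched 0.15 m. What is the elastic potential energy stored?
PE = ½kx² = ½(379)(0.15)² = 4.264 J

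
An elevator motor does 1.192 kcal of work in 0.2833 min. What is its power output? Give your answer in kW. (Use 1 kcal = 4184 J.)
Convert to SI: W = 4987.33 J, t = 16.998 s
P = W/t = 4987.33/16.998 = 293.407 W = 0.2934 kW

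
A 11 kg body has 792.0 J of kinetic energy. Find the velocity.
v = √(2·KE/m) = √(2·792.0/11) = 12.0 m/s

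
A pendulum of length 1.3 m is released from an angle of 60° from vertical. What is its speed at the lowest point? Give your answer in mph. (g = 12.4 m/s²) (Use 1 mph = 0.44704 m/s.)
h = L(1 − cosθ) = 1.3(1 − cos60°) = 0.65 m
v = √(2gh) = √(2·12.4·0.65) = 4.01497 m/s = 8.981 mph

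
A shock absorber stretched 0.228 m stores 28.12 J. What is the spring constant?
k = 2·PE/x² = 2·28.12/(0.228)² = 1082 N/m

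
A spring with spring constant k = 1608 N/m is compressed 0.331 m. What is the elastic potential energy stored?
PE = ½kx² = ½(1608)(0.331)² = 88.09 J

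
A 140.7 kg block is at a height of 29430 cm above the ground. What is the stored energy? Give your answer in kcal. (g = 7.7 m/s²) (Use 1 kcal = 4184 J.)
Convert to SI: m = 140.7 kg, h = 294.3 m
PE = mgh = (140.7)(7.7)(294.3) = 318841.7 J = 76.2 kcal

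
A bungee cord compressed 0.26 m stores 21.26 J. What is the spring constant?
k = 2·PE/x² = 2·21.26/(0.26)² = 629.0 N/m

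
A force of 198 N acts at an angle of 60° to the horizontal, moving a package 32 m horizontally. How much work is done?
W = F·d·cosθ = (198)(32)cos(60°) = 3168 J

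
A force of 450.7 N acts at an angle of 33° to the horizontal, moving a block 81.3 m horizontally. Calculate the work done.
W = F·d·cosθ = (450.7)(81.3)cos(33°) = 30730 J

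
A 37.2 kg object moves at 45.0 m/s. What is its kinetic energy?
KE = ½mv² = ½(37.2)(45.0)² = 37670 J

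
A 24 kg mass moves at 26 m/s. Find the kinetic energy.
KE = ½mv² = ½(24)(26)² = 8112.0 J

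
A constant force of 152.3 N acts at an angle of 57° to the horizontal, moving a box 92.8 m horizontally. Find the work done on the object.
W = F·d·cosθ = (152.3)(92.8)cos(57°) = 7698 J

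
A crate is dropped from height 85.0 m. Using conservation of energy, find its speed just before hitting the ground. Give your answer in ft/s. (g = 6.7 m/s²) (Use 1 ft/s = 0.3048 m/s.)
mgh = ½mv² ⇒ v = √(2gh) = √(2·6.7·85.0) = 33.7491 m/s = 110.7 ft/s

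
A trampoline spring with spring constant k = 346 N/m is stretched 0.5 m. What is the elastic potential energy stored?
PE = ½kx² = ½(346)(0.5)² = 43.25 J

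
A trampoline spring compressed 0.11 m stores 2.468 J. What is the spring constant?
k = 2·PE/x² = 2·2.468/(0.11)² = 407.9 N/m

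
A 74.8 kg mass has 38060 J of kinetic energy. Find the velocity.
v = √(2·KE/m) = √(2·38060/74.8) = 31.9 m/s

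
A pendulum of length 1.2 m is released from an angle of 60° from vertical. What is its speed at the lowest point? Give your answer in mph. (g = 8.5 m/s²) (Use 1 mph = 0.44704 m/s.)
h = L(1 − cosθ) = 1.2(1 − cos60°) = 0.6 m
v = √(2gh) = √(2·8.5·0.6) = 3.19374 m/s = 7.144 mph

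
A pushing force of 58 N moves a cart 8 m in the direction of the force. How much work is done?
W = F·d = (58)(8) = 464.0 J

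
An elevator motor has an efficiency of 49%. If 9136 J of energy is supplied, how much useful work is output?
W_out = η·W_in = 0.49·9136 = 4476.64 J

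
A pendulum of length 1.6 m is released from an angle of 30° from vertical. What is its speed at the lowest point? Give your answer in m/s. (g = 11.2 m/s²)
h = L(1 − cosθ) = 1.6(1 − cos30°) = 0.214359 m
v = √(2gh) = √(2·11.2·0.214359) = 2.191 m/s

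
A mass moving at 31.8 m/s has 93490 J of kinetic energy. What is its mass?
m = 2·KE/v² = 2·93490/(31.8)² = 184.9 kg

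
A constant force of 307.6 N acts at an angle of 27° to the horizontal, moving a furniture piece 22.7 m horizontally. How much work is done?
W = F·d·cosθ = (307.6)(22.7)cos(27°) = 6221 J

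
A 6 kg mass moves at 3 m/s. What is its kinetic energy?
KE = ½mv² = ½(6)(3)² = 27.0 J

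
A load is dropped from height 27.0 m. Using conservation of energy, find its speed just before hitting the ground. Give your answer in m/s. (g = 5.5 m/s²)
mgh = ½mv² ⇒ v = √(2gh) = √(2·5.5·27.0) = 17.23 m/s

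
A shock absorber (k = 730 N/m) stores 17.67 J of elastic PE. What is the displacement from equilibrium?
x = √(2·PE/k) = √(2·17.67/730) = 0.22 m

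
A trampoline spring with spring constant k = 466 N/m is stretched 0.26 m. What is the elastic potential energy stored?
PE = ½kx² = ½(466)(0.26)² = 15.75 J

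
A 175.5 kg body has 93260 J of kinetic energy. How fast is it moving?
v = √(2·KE/m) = √(2·93260/175.5) = 32.6 m/s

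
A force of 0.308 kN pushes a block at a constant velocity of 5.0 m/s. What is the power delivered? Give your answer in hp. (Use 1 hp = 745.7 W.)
Convert to SI: F = 308.0 N, v = 5.0 m/s
P = Fv = (308.0)(5.0) = 1540.0 W = 2.065 hp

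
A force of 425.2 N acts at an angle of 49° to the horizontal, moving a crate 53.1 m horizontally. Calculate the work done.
W = F·d·cosθ = (425.2)(53.1)cos(49°) = 14810 J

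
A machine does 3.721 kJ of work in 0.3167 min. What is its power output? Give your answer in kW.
Convert to SI: W = 3721.0 J, t = 19.002 s
P = W/t = 3721.0/19.002 = 195.821 W = 0.1958 kW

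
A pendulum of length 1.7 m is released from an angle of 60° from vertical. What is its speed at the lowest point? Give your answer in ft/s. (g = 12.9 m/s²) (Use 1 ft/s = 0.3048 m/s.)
h = L(1 − cosθ) = 1.7(1 − cos60°) = 0.85 m
v = √(2gh) = √(2·12.9·0.85) = 4.68295 m/s = 15.36 ft/s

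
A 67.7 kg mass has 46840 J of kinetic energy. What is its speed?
v = √(2·KE/m) = √(2·46840/67.7) = 37.2 m/s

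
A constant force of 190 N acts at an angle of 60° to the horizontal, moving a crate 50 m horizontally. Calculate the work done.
W = F·d·cosθ = (190)(50)cos(60°) = 4750 J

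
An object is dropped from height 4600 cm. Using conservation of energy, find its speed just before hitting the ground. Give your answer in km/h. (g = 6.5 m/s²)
Convert to SI: h = 46.0 m
mgh = ½mv² ⇒ v = √(2gh) = √(2·6.5·46.0) = 24.454 m/s = 88.03 km/h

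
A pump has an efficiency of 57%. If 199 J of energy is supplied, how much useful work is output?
W_out = η·W_in = 0.57·199 = 113.43 J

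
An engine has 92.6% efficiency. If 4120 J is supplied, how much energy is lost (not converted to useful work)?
W_lost = W_in(1 − η) = 4120·(1 − 0.926) = 304.9 J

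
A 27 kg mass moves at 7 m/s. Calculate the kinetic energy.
KE = ½mv² = ½(27)(7)² = 661.5 J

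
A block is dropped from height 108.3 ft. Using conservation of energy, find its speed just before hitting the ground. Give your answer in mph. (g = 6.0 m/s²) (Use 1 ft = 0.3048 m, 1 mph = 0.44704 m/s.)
Convert to SI: h = 33.0098 m
mgh = ½mv² ⇒ v = √(2gh) = √(2·6.0·33.0098) = 19.9027 m/s = 44.52 mph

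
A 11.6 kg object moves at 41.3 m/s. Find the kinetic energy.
KE = ½mv² = ½(11.6)(41.3)² = 9893 J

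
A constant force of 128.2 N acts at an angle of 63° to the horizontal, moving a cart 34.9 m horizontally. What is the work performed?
W = F·d·cosθ = (128.2)(34.9)cos(63°) = 2031 J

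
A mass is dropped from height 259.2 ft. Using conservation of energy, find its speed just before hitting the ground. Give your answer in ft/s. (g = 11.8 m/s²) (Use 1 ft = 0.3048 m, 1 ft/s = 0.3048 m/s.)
Convert to SI: h = 79.0042 m
mgh = ½mv² ⇒ v = √(2gh) = √(2·11.8·79.0042) = 43.1798 m/s = 141.7 ft/s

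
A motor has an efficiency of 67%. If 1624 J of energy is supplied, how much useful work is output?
W_out = η·W_in = 0.67·1624 = 1088.08 J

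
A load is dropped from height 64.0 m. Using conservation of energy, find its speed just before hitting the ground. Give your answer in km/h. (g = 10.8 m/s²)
mgh = ½mv² ⇒ v = √(2gh) = √(2·10.8·64.0) = 37.1806 m/s = 133.9 km/h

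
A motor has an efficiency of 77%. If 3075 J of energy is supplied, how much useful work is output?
W_out = η·W_in = 0.77·3075 = 2367.75 J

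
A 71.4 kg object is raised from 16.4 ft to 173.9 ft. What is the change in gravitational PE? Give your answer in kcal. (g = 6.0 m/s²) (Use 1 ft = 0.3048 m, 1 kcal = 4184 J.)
Convert to SI: m = 71.4 kg, Δh = 48.006 m
ΔPE = mgΔh = (71.4)(6.0)(48.006) = 20565.8 J = 4.915 kcal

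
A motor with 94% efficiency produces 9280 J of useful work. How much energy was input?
W_in = W_out/η = 9280/0.94 = 9872 J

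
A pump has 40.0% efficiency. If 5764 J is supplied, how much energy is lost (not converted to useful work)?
W_lost = W_in(1 − η) = 5764·(1 − 0.4) = 3458 J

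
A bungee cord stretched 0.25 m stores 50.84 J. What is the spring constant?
k = 2·PE/x² = 2·50.84/(0.25)² = 1627 N/m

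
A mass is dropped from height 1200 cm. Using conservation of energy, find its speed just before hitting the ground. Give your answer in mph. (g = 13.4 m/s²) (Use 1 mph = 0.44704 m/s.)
Convert to SI: h = 12.0 m
mgh = ½mv² ⇒ v = √(2gh) = √(2·13.4·12.0) = 17.9332 m/s = 40.12 mph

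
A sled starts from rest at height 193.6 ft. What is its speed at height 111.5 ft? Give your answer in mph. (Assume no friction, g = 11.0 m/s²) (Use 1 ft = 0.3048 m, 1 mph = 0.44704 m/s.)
Convert to SI: h₁−h₂ = 25.0241 m
mgh₁ = mgh₂ + ½mv² ⇒ v = √(2g(h₁−h₂)) = √(2·11.0·25.0241) = 23.4634 m/s = 52.49 mph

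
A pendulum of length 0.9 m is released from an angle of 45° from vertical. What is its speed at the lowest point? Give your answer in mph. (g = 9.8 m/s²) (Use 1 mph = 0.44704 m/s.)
h = L(1 − cosθ) = 0.9(1 − cos45°) = 0.263604 m
v = √(2gh) = √(2·9.8·0.263604) = 2.27302 m/s = 5.085 mph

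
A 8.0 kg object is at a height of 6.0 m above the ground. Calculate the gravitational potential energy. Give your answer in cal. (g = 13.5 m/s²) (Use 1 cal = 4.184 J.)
PE = mgh = (8.0)(13.5)(6.0) = 648.0 J = 154.9 cal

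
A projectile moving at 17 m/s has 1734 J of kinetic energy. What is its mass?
m = 2·KE/v² = 2·1734/(17)² = 12.0 kg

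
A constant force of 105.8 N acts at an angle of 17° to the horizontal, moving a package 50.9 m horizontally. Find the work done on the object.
W = F·d·cosθ = (105.8)(50.9)cos(17°) = 5150 J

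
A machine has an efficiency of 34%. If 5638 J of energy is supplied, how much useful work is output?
W_out = η·W_in = 0.34·5638 = 1916.92 J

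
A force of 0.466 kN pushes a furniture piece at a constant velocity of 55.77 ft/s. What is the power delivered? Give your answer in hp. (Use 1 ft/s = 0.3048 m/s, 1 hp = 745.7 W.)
Convert to SI: F = 466.0 N, v = 16.9987 m/s
P = Fv = (466.0)(16.9987) = 7921.39 W = 10.62 hp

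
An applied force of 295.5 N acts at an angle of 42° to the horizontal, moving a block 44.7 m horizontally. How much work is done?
W = F·d·cosθ = (295.5)(44.7)cos(42°) = 9816 J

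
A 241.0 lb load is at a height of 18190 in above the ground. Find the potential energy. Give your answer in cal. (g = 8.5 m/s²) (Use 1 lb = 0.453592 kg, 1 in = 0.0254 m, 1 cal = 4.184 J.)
Convert to SI: m = 109.316 kg, h = 462.026 m
PE = mgh = (109.316)(8.5)(462.026) = 429307 J = 102600 cal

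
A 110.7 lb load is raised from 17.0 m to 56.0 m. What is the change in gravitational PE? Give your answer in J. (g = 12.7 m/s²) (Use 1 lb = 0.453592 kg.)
Convert to SI: m = 50.2126 kg, Δh = 39.0 m
ΔPE = mgΔh = (50.2126)(12.7)(39.0) = 24870 J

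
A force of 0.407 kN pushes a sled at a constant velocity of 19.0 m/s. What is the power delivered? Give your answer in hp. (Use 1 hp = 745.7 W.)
Convert to SI: F = 407.0 N, v = 19.0 m/s
P = Fv = (407.0)(19.0) = 7733.0 W = 10.37 hp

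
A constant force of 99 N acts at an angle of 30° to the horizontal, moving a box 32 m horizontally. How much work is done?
W = F·d·cosθ = (99)(32)cos(30°) = 2744 J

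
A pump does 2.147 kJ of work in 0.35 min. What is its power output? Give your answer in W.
Convert to SI: W = 2147.0 J, t = 21.0 s
P = W/t = 2147.0/21.0 = 102.2 W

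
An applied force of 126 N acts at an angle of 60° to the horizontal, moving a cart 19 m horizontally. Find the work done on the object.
W = F·d·cosθ = (126)(19)cos(60°) = 1197 J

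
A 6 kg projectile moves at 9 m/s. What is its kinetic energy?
KE = ½mv² = ½(6)(9)² = 243.0 J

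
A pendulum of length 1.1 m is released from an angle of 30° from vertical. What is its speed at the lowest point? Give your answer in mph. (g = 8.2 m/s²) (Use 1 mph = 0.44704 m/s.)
h = L(1 − cosθ) = 1.1(1 − cos30°) = 0.147372 m
v = √(2gh) = √(2·8.2·0.147372) = 1.55464 m/s = 3.478 mph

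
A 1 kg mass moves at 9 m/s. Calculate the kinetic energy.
KE = ½mv² = ½(1)(9)² = 40.5 J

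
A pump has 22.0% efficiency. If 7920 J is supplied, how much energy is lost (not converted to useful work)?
W_lost = W_in(1 − η) = 7920·(1 − 0.22) = 6178 J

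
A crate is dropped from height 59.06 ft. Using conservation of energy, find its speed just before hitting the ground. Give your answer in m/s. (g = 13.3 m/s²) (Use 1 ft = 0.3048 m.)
Convert to SI: h = 18.0015 m
mgh = ½mv² ⇒ v = √(2gh) = √(2·13.3·18.0015) = 21.88 m/s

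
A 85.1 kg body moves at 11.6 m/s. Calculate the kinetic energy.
KE = ½mv² = ½(85.1)(11.6)² = 5726 J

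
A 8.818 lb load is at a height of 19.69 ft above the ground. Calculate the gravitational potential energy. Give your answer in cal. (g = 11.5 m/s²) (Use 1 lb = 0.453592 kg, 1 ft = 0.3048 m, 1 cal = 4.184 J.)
Convert to SI: m = 3.99977 kg, h = 6.00151 m
PE = mgh = (3.99977)(11.5)(6.00151) = 276.054 J = 65.98 cal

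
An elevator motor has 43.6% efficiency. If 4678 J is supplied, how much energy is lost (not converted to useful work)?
W_lost = W_in(1 − η) = 4678·(1 − 0.436) = 2638 J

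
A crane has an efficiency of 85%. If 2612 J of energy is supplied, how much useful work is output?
W_out = η·W_in = 0.85·2612 = 2220.2 J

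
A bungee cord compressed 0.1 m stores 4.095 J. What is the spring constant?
k = 2·PE/x² = 2·4.095/(0.1)² = 819.0 N/m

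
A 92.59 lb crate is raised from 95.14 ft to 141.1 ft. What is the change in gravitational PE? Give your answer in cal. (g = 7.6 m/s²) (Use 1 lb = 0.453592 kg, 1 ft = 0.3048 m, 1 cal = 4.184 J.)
Convert to SI: m = 41.9981 kg, Δh = 14.0086 m
ΔPE = mgΔh = (41.9981)(7.6)(14.0086) = 4471.34 J = 1069 cal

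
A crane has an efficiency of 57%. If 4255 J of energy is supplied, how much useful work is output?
W_out = η·W_in = 0.57·4255 = 2425.35 J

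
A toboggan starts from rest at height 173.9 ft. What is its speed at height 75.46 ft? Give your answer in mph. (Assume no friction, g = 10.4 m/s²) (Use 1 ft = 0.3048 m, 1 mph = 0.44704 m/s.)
Convert to SI: h₁−h₂ = 30.0045 m
mgh₁ = mgh₂ + ½mv² ⇒ v = √(2g(h₁−h₂)) = √(2·10.4·30.0045) = 24.9819 m/s = 55.88 mph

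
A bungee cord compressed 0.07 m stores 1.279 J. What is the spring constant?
k = 2·PE/x² = 2·1.279/(0.07)² = 522.0 N/m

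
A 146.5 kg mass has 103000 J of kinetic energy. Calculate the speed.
v = √(2·KE/m) = √(2·103000/146.5) = 37.5 m/s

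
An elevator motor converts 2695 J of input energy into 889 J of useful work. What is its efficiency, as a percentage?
η = W_out/W_in = 889/2695 = 32.99%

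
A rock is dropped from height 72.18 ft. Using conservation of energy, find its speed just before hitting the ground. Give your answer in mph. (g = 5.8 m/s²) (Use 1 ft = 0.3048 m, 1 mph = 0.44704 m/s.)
Convert to SI: h = 22.0005 m
mgh = ½mv² ⇒ v = √(2gh) = √(2·5.8·22.0005) = 15.9751 m/s = 35.74 mph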